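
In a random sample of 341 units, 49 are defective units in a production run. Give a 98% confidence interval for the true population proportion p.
(0.100, 0.188)

Proportion CI:
p̂ = 49/341 = 0.14370
SE = √(p̂(1-p̂)/n) = √(0.14370 · 0.85630 / 341) = 0.01900

z* = 2.326
Margin = z* · SE = 2.326 · 0.01900 = 0.0442

CI: 0.14370 ± 0.0442 = (0.100, 0.188)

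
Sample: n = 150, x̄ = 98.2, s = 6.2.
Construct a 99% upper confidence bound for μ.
μ ≤ 99.39

Upper bound (one-sided):
t* = 2.352 (one-sided for 99%)
Upper bound = x̄ + t* · s/√n = 98.2 + 2.352 · 6.2/√150 = 99.39

We are 99% confident that μ ≤ 99.39.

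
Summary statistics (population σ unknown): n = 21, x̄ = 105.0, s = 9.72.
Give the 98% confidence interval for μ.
(99.64, 110.36)

t-interval (σ unknown):
df = n - 1 = 20
t* = 2.528 for 98% confidence

Margin of error = t* · s/√n = 2.528 · 9.72/√21 = 5.36

CI: (99.64, 110.36)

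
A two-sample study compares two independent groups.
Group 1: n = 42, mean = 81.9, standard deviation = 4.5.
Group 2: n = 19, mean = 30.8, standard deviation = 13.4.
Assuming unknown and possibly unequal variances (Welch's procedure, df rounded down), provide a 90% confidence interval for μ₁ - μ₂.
(45.65, 56.55)

Difference: x̄₁ - x̄₂ = 51.10
SE = √(s₁²/n₁ + s₂²/n₂) = √(4.5²/42 + 13.4²/19) = 3.1516
df = 19.86 → 19 (Welch–Satterthwaite, rounded down)
t* = 1.729

CI: 51.10 ± 1.729 · 3.1516 = 51.10 ± 5.45 = (45.65, 56.55)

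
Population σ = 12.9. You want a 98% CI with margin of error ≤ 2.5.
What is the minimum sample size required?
n ≥ 145

For margin E ≤ 2.5:
n ≥ (z* · σ / E)²
n ≥ (2.326 · 12.9 / 2.5)²
n ≥ 144.05

Minimum n = 145 (rounding up)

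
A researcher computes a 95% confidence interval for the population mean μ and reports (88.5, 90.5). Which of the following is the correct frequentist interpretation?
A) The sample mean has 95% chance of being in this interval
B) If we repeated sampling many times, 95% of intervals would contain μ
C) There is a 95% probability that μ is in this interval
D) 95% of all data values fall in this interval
B

A) Wrong — x̄ is observed and sits in the interval by construction.
B) Correct — this is the frequentist long-run coverage interpretation.
C) Wrong — μ is fixed; the randomness lives in the interval, not in μ.
D) Wrong — a CI is about the parameter μ, not individual data values.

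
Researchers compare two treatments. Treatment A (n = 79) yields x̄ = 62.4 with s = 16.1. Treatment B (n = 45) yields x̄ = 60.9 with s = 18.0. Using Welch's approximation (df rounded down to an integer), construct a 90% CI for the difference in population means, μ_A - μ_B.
(-3.88, 6.88)

Difference: x̄₁ - x̄₂ = 1.50
SE = √(s₁²/n₁ + s₂²/n₂) = √(16.1²/79 + 18.0²/45) = 3.2375
df = 83.46 → 83 (Welch–Satterthwaite, rounded down)
t* = 1.663

CI: 1.50 ± 1.663 · 3.2375 = 1.50 ± 5.38 = (-3.88, 6.88)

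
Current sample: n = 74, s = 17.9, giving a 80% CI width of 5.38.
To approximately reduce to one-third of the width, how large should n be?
n ≈ 666

CI width ∝ 1/√n
To reduce width by factor 3, need √n to grow by 3 → need 3² = 9 times as many samples.

Current: n = 74, width = 5.38
New: n = 666, width ≈ 1.78

Width reduced by factor of 5.38/1.78 = 3.02.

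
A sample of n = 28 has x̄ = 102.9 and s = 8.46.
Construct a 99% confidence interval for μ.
(98.47, 107.33)

t-interval (σ unknown):
df = n - 1 = 27
t* = 2.771 for 99% confidence

Margin of error = t* · s/√n = 2.771 · 8.46/√28 = 4.43

CI: (98.47, 107.33)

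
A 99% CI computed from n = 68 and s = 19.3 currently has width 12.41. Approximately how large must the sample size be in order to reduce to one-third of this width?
n ≈ 612

CI width ∝ 1/√n
To reduce width by factor 3, need √n to grow by 3 → need 3² = 9 times as many samples.

Current: n = 68, width = 12.41
New: n = 612, width ≈ 4.03

Width reduced by factor of 12.41/4.03 = 3.08.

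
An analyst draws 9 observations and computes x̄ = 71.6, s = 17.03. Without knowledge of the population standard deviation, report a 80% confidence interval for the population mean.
(63.67, 79.53)

t-interval (σ unknown):
df = n - 1 = 8
t* = 1.397 for 80% confidence

Margin of error = t* · s/√n = 1.397 · 17.03/√9 = 7.93

CI: (63.67, 79.53)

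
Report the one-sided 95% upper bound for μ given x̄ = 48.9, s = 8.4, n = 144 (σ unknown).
μ ≤ 50.06

Upper bound (one-sided):
t* = 1.656 (one-sided for 95%)
Upper bound = x̄ + t* · s/√n = 48.9 + 1.656 · 8.4/√144 = 50.06

We are 95% confident that μ ≤ 50.06.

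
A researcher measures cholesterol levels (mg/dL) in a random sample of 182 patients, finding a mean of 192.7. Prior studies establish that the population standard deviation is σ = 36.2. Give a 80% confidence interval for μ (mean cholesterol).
(189.26, 196.14)

z-interval (σ known):
z* = 1.282 for 80% confidence

Margin of error = z* · σ/√n = 1.282 · 36.2/√182 = 3.44

CI: (192.7 - 3.44, 192.7 + 3.44) = (189.26, 196.14)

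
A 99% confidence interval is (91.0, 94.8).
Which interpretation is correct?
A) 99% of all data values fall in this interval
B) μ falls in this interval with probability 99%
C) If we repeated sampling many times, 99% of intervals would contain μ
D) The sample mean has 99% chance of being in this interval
C

A) Wrong — a CI is about the parameter μ, not individual data values.
B) Wrong — μ is fixed; the randomness lives in the interval, not in μ.
C) Correct — this is the frequentist long-run coverage interpretation.
D) Wrong — x̄ is observed and sits in the interval by construction.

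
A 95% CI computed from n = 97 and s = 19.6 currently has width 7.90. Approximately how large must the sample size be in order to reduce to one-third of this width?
n ≈ 873

CI width ∝ 1/√n
To reduce width by factor 3, need √n to grow by 3 → need 3² = 9 times as many samples.

Current: n = 97, width = 7.90
New: n = 873, width ≈ 2.60

Width reduced by factor of 7.90/2.60 = 3.04.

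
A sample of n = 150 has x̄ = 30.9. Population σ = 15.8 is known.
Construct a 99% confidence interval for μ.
(27.58, 34.22)

z-interval (σ known):
z* = 2.576 for 99% confidence

Margin of error = z* · σ/√n = 2.576 · 15.8/√150 = 3.32

CI: (30.9 - 3.32, 30.9 + 3.32) = (27.58, 34.22)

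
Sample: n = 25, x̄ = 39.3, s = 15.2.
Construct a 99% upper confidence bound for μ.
μ ≤ 46.88

Upper bound (one-sided):
t* = 2.492 (one-sided for 99%)
Upper bound = x̄ + t* · s/√n = 39.3 + 2.492 · 15.2/√25 = 46.88

We are 99% confident that μ ≤ 46.88.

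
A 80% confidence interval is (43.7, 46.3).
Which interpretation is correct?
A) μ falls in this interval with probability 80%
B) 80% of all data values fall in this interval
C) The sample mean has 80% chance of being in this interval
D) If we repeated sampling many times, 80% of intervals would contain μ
D

A) Wrong — μ is fixed; the randomness lives in the interval, not in μ.
B) Wrong — a CI is about the parameter μ, not individual data values.
C) Wrong — x̄ is observed and sits in the interval by construction.
D) Correct — this is the frequentist long-run coverage interpretation.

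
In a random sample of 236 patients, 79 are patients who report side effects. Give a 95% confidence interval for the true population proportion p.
(0.275, 0.395)

Proportion CI:
p̂ = 79/236 = 0.33475
SE = √(p̂(1-p̂)/n) = √(0.33475 · 0.66525 / 236) = 0.03072

z* = 1.960
Margin = z* · SE = 1.960 · 0.03072 = 0.0602

CI: 0.33475 ± 0.0602 = (0.275, 0.395)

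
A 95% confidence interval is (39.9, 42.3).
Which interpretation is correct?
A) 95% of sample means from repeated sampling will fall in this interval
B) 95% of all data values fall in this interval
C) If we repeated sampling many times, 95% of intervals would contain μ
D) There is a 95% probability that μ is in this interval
C

A) Wrong — coverage applies to intervals containing μ, not to future x̄ values.
B) Wrong — a CI is about the parameter μ, not individual data values.
C) Correct — this is the frequentist long-run coverage interpretation.
D) Wrong — μ is fixed; the randomness lives in the interval, not in μ.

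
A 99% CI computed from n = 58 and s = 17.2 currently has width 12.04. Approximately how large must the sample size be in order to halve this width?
n ≈ 232

CI width ∝ 1/√n
To reduce width by factor 2, need √n to grow by 2 → need 2² = 4 times as many samples.

Current: n = 58, width = 12.04
New: n = 232, width ≈ 5.87

Width reduced by factor of 12.04/5.87 = 2.05.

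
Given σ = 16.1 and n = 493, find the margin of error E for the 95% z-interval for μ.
Margin of error = 1.42

Margin of error = z* · σ/√n
= 1.960 · 16.1/√493
= 1.960 · 16.1/22.2036
= 1.42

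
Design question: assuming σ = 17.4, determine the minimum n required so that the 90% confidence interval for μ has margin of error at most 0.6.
n ≥ 2276

For margin E ≤ 0.6:
n ≥ (z* · σ / E)²
n ≥ (1.645 · 17.4 / 0.6)²
n ≥ 2275.77

Minimum n = 2276 (rounding up)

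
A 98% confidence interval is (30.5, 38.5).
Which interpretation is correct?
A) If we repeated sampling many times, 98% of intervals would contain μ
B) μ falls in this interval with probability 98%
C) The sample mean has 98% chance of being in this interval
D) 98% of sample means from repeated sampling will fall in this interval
A

A) Correct — this is the frequentist long-run coverage interpretation.
B) Wrong — μ is fixed; the randomness lives in the interval, not in μ.
C) Wrong — x̄ is observed and sits in the interval by construction.
D) Wrong — coverage applies to intervals containing μ, not to future x̄ values.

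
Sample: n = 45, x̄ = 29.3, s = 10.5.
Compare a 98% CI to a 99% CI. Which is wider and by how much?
99% CI is wider by 0.87

df = 44
98% CI: t* = 2.414, (25.52, 33.08), width = 2 · t* · s/√n = 7.56
99% CI: t* = 2.692, (25.09, 33.51), width = 2 · t* · s/√n = 8.43

The 99% CI is wider by 8.43 - 7.56 = 0.87.
Higher confidence requires a wider interval.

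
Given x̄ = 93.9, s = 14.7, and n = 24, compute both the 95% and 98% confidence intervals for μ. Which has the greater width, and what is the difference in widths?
98% CI is wider by 2.58

df = 23
95% CI: t* = 2.069, (87.69, 100.11), width = 2 · t* · s/√n = 12.42
98% CI: t* = 2.500, (86.40, 101.40), width = 2 · t* · s/√n = 15.00

The 98% CI is wider by 15.00 - 12.42 = 2.58.
Higher confidence requires a wider interval.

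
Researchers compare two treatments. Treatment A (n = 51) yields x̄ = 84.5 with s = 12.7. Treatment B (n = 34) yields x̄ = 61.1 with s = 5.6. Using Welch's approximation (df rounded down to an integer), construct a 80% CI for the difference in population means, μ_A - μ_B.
(20.79, 26.01)

Difference: x̄₁ - x̄₂ = 23.40
SE = √(s₁²/n₁ + s₂²/n₂) = √(12.7²/51 + 5.6²/34) = 2.0211
df = 73.89 → 73 (Welch–Satterthwaite, rounded down)
t* = 1.293

CI: 23.40 ± 1.293 · 2.0211 = 23.40 ± 2.61 = (20.79, 26.01)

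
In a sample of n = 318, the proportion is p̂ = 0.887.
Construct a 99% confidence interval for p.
(0.841, 0.933)

Proportion CI:
SE = √(p̂(1-p̂)/n) = √(0.887 · 0.113 / 318) = 0.01775

z* = 2.576
Margin = z* · SE = 2.576 · 0.01775 = 0.0457

CI: 0.887 ± 0.0457 = (0.841, 0.933)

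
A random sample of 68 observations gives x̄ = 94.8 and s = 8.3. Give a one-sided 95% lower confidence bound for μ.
μ ≥ 93.12

Lower bound (one-sided):
t* = 1.668 (one-sided for 95%)
Lower bound = x̄ - t* · s/√n = 94.8 - 1.668 · 8.3/√68 = 93.12

We are 95% confident that μ ≥ 93.12.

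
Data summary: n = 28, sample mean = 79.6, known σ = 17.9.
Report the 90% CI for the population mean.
(74.04, 85.16)

z-interval (σ known):
z* = 1.645 for 90% confidence

Margin of error = z* · σ/√n = 1.645 · 17.9/√28 = 5.56

CI: (79.6 - 5.56, 79.6 + 5.56) = (74.04, 85.16)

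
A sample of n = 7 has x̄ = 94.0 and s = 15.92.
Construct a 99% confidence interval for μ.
(71.69, 116.31)

t-interval (σ unknown):
df = n - 1 = 6
t* = 3.707 for 99% confidence

Margin of error = t* · s/√n = 3.707 · 15.92/√7 = 22.31

CI: (71.69, 116.31)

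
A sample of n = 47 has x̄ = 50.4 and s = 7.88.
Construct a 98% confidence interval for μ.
(47.63, 53.17)

t-interval (σ unknown):
df = n - 1 = 46
t* = 2.410 for 98% confidence

Margin of error = t* · s/√n = 2.410 · 7.88/√47 = 2.77

CI: (47.63, 53.17)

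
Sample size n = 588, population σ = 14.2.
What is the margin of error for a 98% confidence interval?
Margin of error = 1.36

Margin of error = z* · σ/√n
= 2.326 · 14.2/√588
= 2.326 · 14.2/24.2487
= 1.36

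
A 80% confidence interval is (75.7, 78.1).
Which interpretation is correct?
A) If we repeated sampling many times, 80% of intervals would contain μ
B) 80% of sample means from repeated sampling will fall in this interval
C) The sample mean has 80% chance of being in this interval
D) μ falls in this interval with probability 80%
A

A) Correct — this is the frequentist long-run coverage interpretation.
B) Wrong — coverage applies to intervals containing μ, not to future x̄ values.
C) Wrong — x̄ is observed and sits in the interval by construction.
D) Wrong — μ is fixed; the randomness lives in the interval, not in μ.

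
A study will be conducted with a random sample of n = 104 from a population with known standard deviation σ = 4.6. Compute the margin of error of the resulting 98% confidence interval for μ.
Margin of error = 1.05

Margin of error = z* · σ/√n
= 2.326 · 4.6/√104
= 2.326 · 4.6/10.1980
= 1.05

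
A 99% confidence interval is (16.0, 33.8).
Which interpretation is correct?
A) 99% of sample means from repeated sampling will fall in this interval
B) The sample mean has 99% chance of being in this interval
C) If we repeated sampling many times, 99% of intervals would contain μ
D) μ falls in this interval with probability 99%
C

A) Wrong — coverage applies to intervals containing μ, not to future x̄ values.
B) Wrong — x̄ is observed and sits in the interval by construction.
C) Correct — this is the frequentist long-run coverage interpretation.
D) Wrong — μ is fixed; the randomness lives in the interval, not in μ.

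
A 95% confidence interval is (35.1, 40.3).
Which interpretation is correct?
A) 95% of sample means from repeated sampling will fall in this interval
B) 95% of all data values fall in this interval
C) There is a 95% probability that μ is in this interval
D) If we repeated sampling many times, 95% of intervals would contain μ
D

A) Wrong — coverage applies to intervals containing μ, not to future x̄ values.
B) Wrong — a CI is about the parameter μ, not individual data values.
C) Wrong — μ is fixed; the randomness lives in the interval, not in μ.
D) Correct — this is the frequentist long-run coverage interpretation.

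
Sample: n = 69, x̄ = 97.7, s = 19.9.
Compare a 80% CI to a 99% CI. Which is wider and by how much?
99% CI is wider by 6.50

df = 68
80% CI: t* = 1.294, (94.60, 100.80), width = 2 · t* · s/√n = 6.20
99% CI: t* = 2.650, (91.35, 104.05), width = 2 · t* · s/√n = 12.70

The 99% CI is wider by 12.70 - 6.20 = 6.50.
Higher confidence requires a wider interval.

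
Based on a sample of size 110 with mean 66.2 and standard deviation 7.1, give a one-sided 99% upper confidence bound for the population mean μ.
μ ≤ 67.80

Upper bound (one-sided):
t* = 2.361 (one-sided for 99%)
Upper bound = x̄ + t* · s/√n = 66.2 + 2.361 · 7.1/√110 = 67.80

We are 99% confident that μ ≤ 67.80.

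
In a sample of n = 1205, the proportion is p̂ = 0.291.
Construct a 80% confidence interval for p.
(0.274, 0.308)

Proportion CI:
SE = √(p̂(1-p̂)/n) = √(0.291 · 0.709 / 1205) = 0.01309

z* = 1.282
Margin = z* · SE = 1.282 · 0.01309 = 0.0168

CI: 0.291 ± 0.0168 = (0.274, 0.308)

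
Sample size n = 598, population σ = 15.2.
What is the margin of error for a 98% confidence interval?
Margin of error = 1.45

Margin of error = z* · σ/√n
= 2.326 · 15.2/√598
= 2.326 · 15.2/24.4540
= 1.45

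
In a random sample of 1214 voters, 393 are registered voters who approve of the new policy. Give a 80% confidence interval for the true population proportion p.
(0.307, 0.341)

Proportion CI:
p̂ = 393/1214 = 0.32372
SE = √(p̂(1-p̂)/n) = √(0.32372 · 0.67628 / 1214) = 0.01343

z* = 1.282
Margin = z* · SE = 1.282 · 0.01343 = 0.0172

CI: 0.32372 ± 0.0172 = (0.307, 0.341)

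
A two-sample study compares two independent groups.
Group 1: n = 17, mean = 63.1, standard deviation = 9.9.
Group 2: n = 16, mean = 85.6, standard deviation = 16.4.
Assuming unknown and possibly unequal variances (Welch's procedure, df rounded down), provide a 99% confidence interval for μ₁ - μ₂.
(-35.79, -9.21)

Difference: x̄₁ - x̄₂ = -22.50
SE = √(s₁²/n₁ + s₂²/n₂) = √(9.9²/17 + 16.4²/16) = 4.7513
df = 24.37 → 24 (Welch–Satterthwaite, rounded down)
t* = 2.797

CI: -22.50 ± 2.797 · 4.7513 = -22.50 ± 13.29 = (-35.79, -9.21)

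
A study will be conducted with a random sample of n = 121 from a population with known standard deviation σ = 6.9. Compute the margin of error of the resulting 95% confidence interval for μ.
Margin of error = 1.23

Margin of error = z* · σ/√n
= 1.960 · 6.9/√121
= 1.960 · 6.9/11.0000
= 1.23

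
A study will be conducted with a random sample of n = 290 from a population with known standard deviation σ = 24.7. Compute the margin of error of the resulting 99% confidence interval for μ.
Margin of error = 3.74

Margin of error = z* · σ/√n
= 2.576 · 24.7/√290
= 2.576 · 24.7/17.0294
= 3.74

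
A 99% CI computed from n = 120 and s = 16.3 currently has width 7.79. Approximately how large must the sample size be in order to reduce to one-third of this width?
n ≈ 1080

CI width ∝ 1/√n
To reduce width by factor 3, need √n to grow by 3 → need 3² = 9 times as many samples.

Current: n = 120, width = 7.79
New: n = 1080, width ≈ 2.56

Width reduced by factor of 7.79/2.56 = 3.04.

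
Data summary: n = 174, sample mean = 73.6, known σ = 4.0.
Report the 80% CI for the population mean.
(73.21, 73.99)

z-interval (σ known):
z* = 1.282 for 80% confidence

Margin of error = z* · σ/√n = 1.282 · 4.0/√174 = 0.39

CI: (73.6 - 0.39, 73.6 + 0.39) = (73.21, 73.99)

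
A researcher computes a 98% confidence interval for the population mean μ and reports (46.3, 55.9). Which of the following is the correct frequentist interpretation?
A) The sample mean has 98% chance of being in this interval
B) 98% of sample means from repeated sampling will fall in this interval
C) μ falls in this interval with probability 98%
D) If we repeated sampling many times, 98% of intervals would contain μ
D

A) Wrong — x̄ is observed and sits in the interval by construction.
B) Wrong — coverage applies to intervals containing μ, not to future x̄ values.
C) Wrong — μ is fixed; the randomness lives in the interval, not in μ.
D) Correct — this is the frequentist long-run coverage interpretation.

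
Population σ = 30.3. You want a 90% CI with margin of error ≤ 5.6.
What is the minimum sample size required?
n ≥ 80

For margin E ≤ 5.6:
n ≥ (z* · σ / E)²
n ≥ (1.645 · 30.3 / 5.6)²
n ≥ 79.22

Minimum n = 80 (rounding up)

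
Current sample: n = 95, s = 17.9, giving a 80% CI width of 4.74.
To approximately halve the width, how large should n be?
n ≈ 380

CI width ∝ 1/√n
To reduce width by factor 2, need √n to grow by 2 → need 2² = 4 times as many samples.

Current: n = 95, width = 4.74
New: n = 380, width ≈ 2.36

Width reduced by factor of 4.74/2.36 = 2.01.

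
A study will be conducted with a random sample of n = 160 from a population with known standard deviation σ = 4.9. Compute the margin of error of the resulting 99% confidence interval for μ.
Margin of error = 1.00

Margin of error = z* · σ/√n
= 2.576 · 4.9/√160
= 2.576 · 4.9/12.6491
= 1.00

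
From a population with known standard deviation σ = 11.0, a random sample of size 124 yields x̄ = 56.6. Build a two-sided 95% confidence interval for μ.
(54.66, 58.54)

z-interval (σ known):
z* = 1.960 for 95% confidence

Margin of error = z* · σ/√n = 1.960 · 11.0/√124 = 1.94

CI: (56.6 - 1.94, 56.6 + 1.94) = (54.66, 58.54)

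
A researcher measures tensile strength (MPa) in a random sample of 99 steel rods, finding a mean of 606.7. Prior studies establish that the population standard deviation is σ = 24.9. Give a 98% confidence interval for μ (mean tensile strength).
(600.88, 612.52)

z-interval (σ known):
z* = 2.326 for 98% confidence

Margin of error = z* · σ/√n = 2.326 · 24.9/√99 = 5.82

CI: (606.7 - 5.82, 606.7 + 5.82) = (600.88, 612.52)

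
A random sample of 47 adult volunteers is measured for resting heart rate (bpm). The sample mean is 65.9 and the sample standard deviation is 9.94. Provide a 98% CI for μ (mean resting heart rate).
(62.41, 69.39)

t-interval (σ unknown):
df = n - 1 = 46
t* = 2.410 for 98% confidence

Margin of error = t* · s/√n = 2.410 · 9.94/√47 = 3.49

CI: (62.41, 69.39)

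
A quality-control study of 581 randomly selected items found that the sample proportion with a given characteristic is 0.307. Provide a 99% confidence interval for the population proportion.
(0.258, 0.356)

Proportion CI:
SE = √(p̂(1-p̂)/n) = √(0.307 · 0.693 / 581) = 0.01914

z* = 2.576
Margin = z* · SE = 2.576 · 0.01914 = 0.0493

CI: 0.307 ± 0.0493 = (0.258, 0.356)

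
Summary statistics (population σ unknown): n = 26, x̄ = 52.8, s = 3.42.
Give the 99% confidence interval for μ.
(50.93, 54.67)

t-interval (σ unknown):
df = n - 1 = 25
t* = 2.787 for 99% confidence

Margin of error = t* · s/√n = 2.787 · 3.42/√26 = 1.87

CI: (50.93, 54.67)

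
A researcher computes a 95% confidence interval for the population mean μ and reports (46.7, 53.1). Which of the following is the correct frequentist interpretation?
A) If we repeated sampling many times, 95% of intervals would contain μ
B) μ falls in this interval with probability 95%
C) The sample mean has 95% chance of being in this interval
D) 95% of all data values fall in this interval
A

A) Correct — this is the frequentist long-run coverage interpretation.
B) Wrong — μ is fixed; the randomness lives in the interval, not in μ.
C) Wrong — x̄ is observed and sits in the interval by construction.
D) Wrong — a CI is about the parameter μ, not individual data values.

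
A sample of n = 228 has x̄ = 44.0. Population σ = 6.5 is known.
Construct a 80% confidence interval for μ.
(43.45, 44.55)

z-interval (σ known):
z* = 1.282 for 80% confidence

Margin of error = z* · σ/√n = 1.282 · 6.5/√228 = 0.55

CI: (44.0 - 0.55, 44.0 + 0.55) = (43.45, 44.55)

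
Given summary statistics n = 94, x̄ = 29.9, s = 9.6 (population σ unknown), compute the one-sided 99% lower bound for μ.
μ ≥ 27.56

Lower bound (one-sided):
t* = 2.367 (one-sided for 99%)
Lower bound = x̄ - t* · s/√n = 29.9 - 2.367 · 9.6/√94 = 27.56

We are 99% confident that μ ≥ 27.56.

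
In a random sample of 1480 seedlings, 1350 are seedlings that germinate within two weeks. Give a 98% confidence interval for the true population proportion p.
(0.895, 0.929)

Proportion CI:
p̂ = 1350/1480 = 0.91216
SE = √(p̂(1-p̂)/n) = √(0.91216 · 0.08784 / 1480) = 0.00736

z* = 2.326
Margin = z* · SE = 2.326 · 0.00736 = 0.0171

CI: 0.91216 ± 0.0171 = (0.895, 0.929)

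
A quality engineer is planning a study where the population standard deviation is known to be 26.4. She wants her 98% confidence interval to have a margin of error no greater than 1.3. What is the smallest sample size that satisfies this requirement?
n ≥ 2232

For margin E ≤ 1.3:
n ≥ (z* · σ / E)²
n ≥ (2.326 · 26.4 / 1.3)²
n ≥ 2231.21

Minimum n = 2232 (rounding up)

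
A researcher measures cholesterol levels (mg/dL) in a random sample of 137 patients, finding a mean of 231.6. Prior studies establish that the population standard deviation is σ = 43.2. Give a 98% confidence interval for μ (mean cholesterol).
(223.02, 240.18)

z-interval (σ known):
z* = 2.326 for 98% confidence

Margin of error = z* · σ/√n = 2.326 · 43.2/√137 = 8.58

CI: (231.6 - 8.58, 231.6 + 8.58) = (223.02, 240.18)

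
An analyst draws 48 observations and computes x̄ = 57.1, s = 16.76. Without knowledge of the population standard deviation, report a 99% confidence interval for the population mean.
(50.60, 63.60)

t-interval (σ unknown):
df = n - 1 = 47
t* = 2.685 for 99% confidence

Margin of error = t* · s/√n = 2.685 · 16.76/√48 = 6.50

CI: (50.60, 63.60)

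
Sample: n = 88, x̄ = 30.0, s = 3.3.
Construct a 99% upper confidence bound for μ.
μ ≤ 30.83

Upper bound (one-sided):
t* = 2.370 (one-sided for 99%)
Upper bound = x̄ + t* · s/√n = 30.0 + 2.370 · 3.3/√88 = 30.83

We are 99% confident that μ ≤ 30.83.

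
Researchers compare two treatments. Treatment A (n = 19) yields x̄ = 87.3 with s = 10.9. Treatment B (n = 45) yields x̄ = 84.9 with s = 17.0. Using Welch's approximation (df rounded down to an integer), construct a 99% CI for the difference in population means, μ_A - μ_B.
(-7.13, 11.93)

Difference: x̄₁ - x̄₂ = 2.40
SE = √(s₁²/n₁ + s₂²/n₂) = √(10.9²/19 + 17.0²/45) = 3.5603
df = 51.67 → 51 (Welch–Satterthwaite, rounded down)
t* = 2.676

CI: 2.40 ± 2.676 · 3.5603 = 2.40 ± 9.53 = (-7.13, 11.93)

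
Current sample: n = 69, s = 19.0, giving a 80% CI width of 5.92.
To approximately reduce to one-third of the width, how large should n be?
n ≈ 621

CI width ∝ 1/√n
To reduce width by factor 3, need √n to grow by 3 → need 3² = 9 times as many samples.

Current: n = 69, width = 5.92
New: n = 621, width ≈ 1.96

Width reduced by factor of 5.92/1.96 = 3.02.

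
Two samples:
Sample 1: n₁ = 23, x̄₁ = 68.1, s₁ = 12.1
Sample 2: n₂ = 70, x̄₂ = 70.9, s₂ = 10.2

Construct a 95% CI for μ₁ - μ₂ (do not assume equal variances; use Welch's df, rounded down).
(-8.51, 2.91)

Difference: x̄₁ - x̄₂ = -2.80
SE = √(s₁²/n₁ + s₂²/n₂) = √(12.1²/23 + 10.2²/70) = 2.8021
df = 32.90 → 32 (Welch–Satterthwaite, rounded down)
t* = 2.037

CI: -2.80 ± 2.037 · 2.8021 = -2.80 ± 5.71 = (-8.51, 2.91)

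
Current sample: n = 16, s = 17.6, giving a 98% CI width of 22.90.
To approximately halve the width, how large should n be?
n ≈ 64

CI width ∝ 1/√n
To reduce width by factor 2, need √n to grow by 2 → need 2² = 4 times as many samples.

Current: n = 16, width = 22.90
New: n = 64, width ≈ 10.50

Width reduced by factor of 22.90/10.50 = 2.18.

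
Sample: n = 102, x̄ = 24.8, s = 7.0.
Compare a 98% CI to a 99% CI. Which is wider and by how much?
99% CI is wider by 0.36

df = 101
98% CI: t* = 2.364, (23.16, 26.44), width = 2 · t* · s/√n = 3.28
99% CI: t* = 2.625, (22.98, 26.62), width = 2 · t* · s/√n = 3.64

The 99% CI is wider by 3.64 - 3.28 = 0.36.
Higher confidence requires a wider interval.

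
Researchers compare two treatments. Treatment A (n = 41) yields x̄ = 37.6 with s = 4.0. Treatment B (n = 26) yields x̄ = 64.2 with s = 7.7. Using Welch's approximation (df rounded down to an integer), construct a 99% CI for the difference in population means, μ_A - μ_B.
(-31.07, -22.13)

Difference: x̄₁ - x̄₂ = -26.60
SE = √(s₁²/n₁ + s₂²/n₂) = √(4.0²/41 + 7.7²/26) = 1.6342
df = 33.67 → 33 (Welch–Satterthwaite, rounded down)
t* = 2.733

CI: -26.60 ± 2.733 · 1.6342 = -26.60 ± 4.47 = (-31.07, -22.13)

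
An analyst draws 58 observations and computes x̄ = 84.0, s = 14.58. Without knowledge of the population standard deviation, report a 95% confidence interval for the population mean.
(80.17, 87.83)

t-interval (σ unknown):
df = n - 1 = 57
t* = 2.002 for 95% confidence

Margin of error = t* · s/√n = 2.002 · 14.58/√58 = 3.83

CI: (80.17, 87.83)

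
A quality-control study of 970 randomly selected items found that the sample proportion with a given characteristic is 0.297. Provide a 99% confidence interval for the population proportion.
(0.259, 0.335)

Proportion CI:
SE = √(p̂(1-p̂)/n) = √(0.297 · 0.703 / 970) = 0.01467

z* = 2.576
Margin = z* · SE = 2.576 · 0.01467 = 0.0378

CI: 0.297 ± 0.0378 = (0.259, 0.335)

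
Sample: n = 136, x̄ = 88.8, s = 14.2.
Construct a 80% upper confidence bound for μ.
μ ≤ 89.83

Upper bound (one-sided):
t* = 0.844 (one-sided for 80%)
Upper bound = x̄ + t* · s/√n = 88.8 + 0.844 · 14.2/√136 = 89.83

We are 80% confident that μ ≤ 89.83.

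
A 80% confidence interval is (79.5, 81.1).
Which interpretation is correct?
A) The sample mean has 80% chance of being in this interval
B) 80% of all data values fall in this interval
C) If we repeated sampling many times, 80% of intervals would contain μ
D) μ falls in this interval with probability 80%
C

A) Wrong — x̄ is observed and sits in the interval by construction.
B) Wrong — a CI is about the parameter μ, not individual data values.
C) Correct — this is the frequentist long-run coverage interpretation.
D) Wrong — μ is fixed; the randomness lives in the interval, not in μ.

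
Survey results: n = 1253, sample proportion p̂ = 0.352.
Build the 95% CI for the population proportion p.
(0.326, 0.378)

Proportion CI:
SE = √(p̂(1-p̂)/n) = √(0.352 · 0.648 / 1253) = 0.01349

z* = 1.960
Margin = z* · SE = 1.960 · 0.01349 = 0.0264

CI: 0.352 ± 0.0264 = (0.326, 0.378)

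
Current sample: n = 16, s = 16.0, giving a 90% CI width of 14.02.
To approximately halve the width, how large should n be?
n ≈ 64

CI width ∝ 1/√n
To reduce width by factor 2, need √n to grow by 2 → need 2² = 4 times as many samples.

Current: n = 16, width = 14.02
New: n = 64, width ≈ 6.68

Width reduced by factor of 14.02/6.68 = 2.10.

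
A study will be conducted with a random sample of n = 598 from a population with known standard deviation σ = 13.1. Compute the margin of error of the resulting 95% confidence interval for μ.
Margin of error = 1.05

Margin of error = z* · σ/√n
= 1.960 · 13.1/√598
= 1.960 · 13.1/24.4540
= 1.05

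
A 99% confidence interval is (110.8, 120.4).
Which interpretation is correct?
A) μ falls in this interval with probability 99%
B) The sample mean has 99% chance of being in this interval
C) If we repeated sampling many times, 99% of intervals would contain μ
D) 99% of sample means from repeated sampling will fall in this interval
C

A) Wrong — μ is fixed; the randomness lives in the interval, not in μ.
B) Wrong — x̄ is observed and sits in the interval by construction.
C) Correct — this is the frequentist long-run coverage interpretation.
D) Wrong — coverage applies to intervals containing μ, not to future x̄ values.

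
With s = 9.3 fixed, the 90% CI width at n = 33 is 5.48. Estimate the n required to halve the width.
n ≈ 132

CI width ∝ 1/√n
To reduce width by factor 2, need √n to grow by 2 → need 2² = 4 times as many samples.

Current: n = 33, width = 5.48
New: n = 132, width ≈ 2.68

Width reduced by factor of 5.48/2.68 = 2.04.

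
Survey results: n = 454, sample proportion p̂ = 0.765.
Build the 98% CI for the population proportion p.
(0.719, 0.811)

Proportion CI:
SE = √(p̂(1-p̂)/n) = √(0.765 · 0.235 / 454) = 0.01990

z* = 2.326
Margin = z* · SE = 2.326 · 0.01990 = 0.0463

CI: 0.765 ± 0.0463 = (0.719, 0.811)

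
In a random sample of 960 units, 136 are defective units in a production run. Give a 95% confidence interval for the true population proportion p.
(0.120, 0.164)

Proportion CI:
p̂ = 136/960 = 0.14167
SE = √(p̂(1-p̂)/n) = √(0.14167 · 0.85833 / 960) = 0.01125

z* = 1.960
Margin = z* · SE = 1.960 · 0.01125 = 0.0221

CI: 0.14167 ± 0.0221 = (0.120, 0.164)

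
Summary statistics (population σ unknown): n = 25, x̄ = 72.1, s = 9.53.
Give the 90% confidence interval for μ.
(68.84, 75.36)

t-interval (σ unknown):
df = n - 1 = 24
t* = 1.711 for 90% confidence

Margin of error = t* · s/√n = 1.711 · 9.53/√25 = 3.26

CI: (68.84, 75.36)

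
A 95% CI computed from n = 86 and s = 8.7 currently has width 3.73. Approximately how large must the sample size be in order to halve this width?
n ≈ 344

CI width ∝ 1/√n
To reduce width by factor 2, need √n to grow by 2 → need 2² = 4 times as many samples.

Current: n = 86, width = 3.73
New: n = 344, width ≈ 1.85

Width reduced by factor of 3.73/1.85 = 2.02.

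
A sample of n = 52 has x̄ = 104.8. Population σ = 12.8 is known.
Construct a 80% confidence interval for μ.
(102.52, 107.08)

z-interval (σ known):
z* = 1.282 for 80% confidence

Margin of error = z* · σ/√n = 1.282 · 12.8/√52 = 2.28

CI: (104.8 - 2.28, 104.8 + 2.28) = (102.52, 107.08)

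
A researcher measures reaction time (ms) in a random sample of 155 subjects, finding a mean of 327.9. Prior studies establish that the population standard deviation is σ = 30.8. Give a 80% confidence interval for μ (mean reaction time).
(324.73, 331.07)

z-interval (σ known):
z* = 1.282 for 80% confidence

Margin of error = z* · σ/√n = 1.282 · 30.8/√155 = 3.17

CI: (327.9 - 3.17, 327.9 + 3.17) = (324.73, 331.07)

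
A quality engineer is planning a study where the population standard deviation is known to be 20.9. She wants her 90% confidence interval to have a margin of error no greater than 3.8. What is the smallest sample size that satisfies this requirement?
n ≥ 82

For margin E ≤ 3.8:
n ≥ (z* · σ / E)²
n ≥ (1.645 · 20.9 / 3.8)²
n ≥ 81.86

Minimum n = 82 (rounding up)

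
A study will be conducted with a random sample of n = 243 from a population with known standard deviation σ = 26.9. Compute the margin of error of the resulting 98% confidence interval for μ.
Margin of error = 4.01

Margin of error = z* · σ/√n
= 2.326 · 26.9/√243
= 2.326 · 26.9/15.5885
= 4.01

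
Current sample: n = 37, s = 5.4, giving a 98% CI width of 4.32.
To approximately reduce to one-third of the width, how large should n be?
n ≈ 333

CI width ∝ 1/√n
To reduce width by factor 3, need √n to grow by 3 → need 3² = 9 times as many samples.

Current: n = 37, width = 4.32
New: n = 333, width ≈ 1.38

Width reduced by factor of 4.32/1.38 = 3.13.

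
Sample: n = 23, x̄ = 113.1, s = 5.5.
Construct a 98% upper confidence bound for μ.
μ ≤ 115.60

Upper bound (one-sided):
t* = 2.183 (one-sided for 98%)
Upper bound = x̄ + t* · s/√n = 113.1 + 2.183 · 5.5/√23 = 115.60

We are 98% confident that μ ≤ 115.60.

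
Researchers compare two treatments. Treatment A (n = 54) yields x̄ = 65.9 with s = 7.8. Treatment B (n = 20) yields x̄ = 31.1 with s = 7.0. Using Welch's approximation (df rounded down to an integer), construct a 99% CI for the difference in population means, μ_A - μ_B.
(29.67, 39.93)

Difference: x̄₁ - x̄₂ = 34.80
SE = √(s₁²/n₁ + s₂²/n₂) = √(7.8²/54 + 7.0²/20) = 1.8912
df = 37.64 → 37 (Welch–Satterthwaite, rounded down)
t* = 2.715

CI: 34.80 ± 2.715 · 1.8912 = 34.80 ± 5.13 = (29.67, 39.93)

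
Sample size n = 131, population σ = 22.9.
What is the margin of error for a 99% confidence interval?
Margin of error = 5.15

Margin of error = z* · σ/√n
= 2.576 · 22.9/√131
= 2.576 · 22.9/11.4455
= 5.15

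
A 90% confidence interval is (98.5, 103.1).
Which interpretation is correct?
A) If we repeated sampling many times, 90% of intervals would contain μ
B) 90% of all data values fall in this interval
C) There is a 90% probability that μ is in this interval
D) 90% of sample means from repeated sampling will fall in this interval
A

A) Correct — this is the frequentist long-run coverage interpretation.
B) Wrong — a CI is about the parameter μ, not individual data values.
C) Wrong — μ is fixed; the randomness lives in the interval, not in μ.
D) Wrong — coverage applies to intervals containing μ, not to future x̄ values.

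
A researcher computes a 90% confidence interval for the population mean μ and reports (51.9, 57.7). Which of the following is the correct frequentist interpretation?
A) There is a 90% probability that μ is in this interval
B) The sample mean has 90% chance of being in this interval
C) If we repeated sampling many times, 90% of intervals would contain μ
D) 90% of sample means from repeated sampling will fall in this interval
C

A) Wrong — μ is fixed; the randomness lives in the interval, not in μ.
B) Wrong — x̄ is observed and sits in the interval by construction.
C) Correct — this is the frequentist long-run coverage interpretation.
D) Wrong — coverage applies to intervals containing μ, not to future x̄ values.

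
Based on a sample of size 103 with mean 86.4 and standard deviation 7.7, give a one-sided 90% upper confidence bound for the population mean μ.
μ ≤ 87.38

Upper bound (one-sided):
t* = 1.290 (one-sided for 90%)
Upper bound = x̄ + t* · s/√n = 86.4 + 1.290 · 7.7/√103 = 87.38

We are 90% confident that μ ≤ 87.38.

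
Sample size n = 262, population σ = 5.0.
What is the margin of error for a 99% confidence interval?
Margin of error = 0.80

Margin of error = z* · σ/√n
= 2.576 · 5.0/√262
= 2.576 · 5.0/16.1864
= 0.80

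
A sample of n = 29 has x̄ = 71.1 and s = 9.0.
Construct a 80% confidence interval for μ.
(68.91, 73.29)

t-interval (σ unknown):
df = n - 1 = 28
t* = 1.313 for 80% confidence

Margin of error = t* · s/√n = 1.313 · 9.0/√29 = 2.19

CI: (68.91, 73.29)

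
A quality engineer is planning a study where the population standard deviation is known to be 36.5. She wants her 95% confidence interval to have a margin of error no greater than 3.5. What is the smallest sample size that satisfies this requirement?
n ≥ 418

For margin E ≤ 3.5:
n ≥ (z* · σ / E)²
n ≥ (1.960 · 36.5 / 3.5)²
n ≥ 417.79

Minimum n = 418 (rounding up)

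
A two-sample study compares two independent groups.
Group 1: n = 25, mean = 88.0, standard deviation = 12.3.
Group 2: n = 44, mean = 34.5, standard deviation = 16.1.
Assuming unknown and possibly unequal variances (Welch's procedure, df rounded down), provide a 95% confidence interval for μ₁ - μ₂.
(46.59, 60.41)

Difference: x̄₁ - x̄₂ = 53.50
SE = √(s₁²/n₁ + s₂²/n₂) = √(12.3²/25 + 16.1²/44) = 3.4558
df = 61.14 → 61 (Welch–Satterthwaite, rounded down)
t* = 2.000

CI: 53.50 ± 2.000 · 3.4558 = 53.50 ± 6.91 = (46.59, 60.41)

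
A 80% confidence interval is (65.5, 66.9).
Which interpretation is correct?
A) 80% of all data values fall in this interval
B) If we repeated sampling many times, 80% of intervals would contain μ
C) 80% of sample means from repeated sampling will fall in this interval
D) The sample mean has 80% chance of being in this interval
B

A) Wrong — a CI is about the parameter μ, not individual data values.
B) Correct — this is the frequentist long-run coverage interpretation.
C) Wrong — coverage applies to intervals containing μ, not to future x̄ values.
D) Wrong — x̄ is observed and sits in the interval by construction.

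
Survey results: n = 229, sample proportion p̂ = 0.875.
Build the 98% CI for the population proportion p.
(0.824, 0.926)

Proportion CI:
SE = √(p̂(1-p̂)/n) = √(0.875 · 0.125 / 229) = 0.02185

z* = 2.326
Margin = z* · SE = 2.326 · 0.02185 = 0.0508

CI: 0.875 ± 0.0508 = (0.824, 0.926)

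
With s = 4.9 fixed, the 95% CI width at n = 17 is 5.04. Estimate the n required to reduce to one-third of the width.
n ≈ 153

CI width ∝ 1/√n
To reduce width by factor 3, need √n to grow by 3 → need 3² = 9 times as many samples.

Current: n = 17, width = 5.04
New: n = 153, width ≈ 1.57

Width reduced by factor of 5.04/1.57 = 3.21.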